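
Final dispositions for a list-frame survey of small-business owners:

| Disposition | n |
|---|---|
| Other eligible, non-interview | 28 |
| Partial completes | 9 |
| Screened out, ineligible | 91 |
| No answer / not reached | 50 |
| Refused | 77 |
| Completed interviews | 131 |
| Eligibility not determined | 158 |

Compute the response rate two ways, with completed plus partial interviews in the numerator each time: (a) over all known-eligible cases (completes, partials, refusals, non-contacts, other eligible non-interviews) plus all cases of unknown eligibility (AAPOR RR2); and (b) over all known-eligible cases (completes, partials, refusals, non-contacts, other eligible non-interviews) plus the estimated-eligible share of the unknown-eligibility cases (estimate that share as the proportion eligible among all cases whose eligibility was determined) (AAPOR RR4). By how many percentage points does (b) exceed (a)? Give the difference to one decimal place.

Top → 131 + 9 = 140
Denom → 131 + 9 + 77 + 50 + 28 + 158 = 453
RR2 = 140 / 453 = 0.3091
Determined eligible → 131 + 9 + 77 + 50 + 28 = 295
e = 295 / (295 + 91) = 295 / 386 = 0.7642
Eligible share of unknowns → 0.7642 × 158 = 120.74
Denom → 295 + 120.74 = 415.74
RR4 = 140 / 415.74 = 0.3367
Difference = 33.67 − 30.91 = 2.76 percentage points

2.8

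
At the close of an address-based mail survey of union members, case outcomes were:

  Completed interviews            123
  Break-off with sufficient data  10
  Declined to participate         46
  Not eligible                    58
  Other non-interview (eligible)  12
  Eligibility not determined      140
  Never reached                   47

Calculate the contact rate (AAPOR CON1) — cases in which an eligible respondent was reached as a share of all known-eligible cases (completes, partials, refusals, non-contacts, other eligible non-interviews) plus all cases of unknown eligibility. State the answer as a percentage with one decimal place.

50.5%

Top: 123 + 10 + 46 + 12 = 191
Denom: 123 + 10 + 46 + 47 + 12 + 140 = 378
CON1 = 191 / 378 = 0.5053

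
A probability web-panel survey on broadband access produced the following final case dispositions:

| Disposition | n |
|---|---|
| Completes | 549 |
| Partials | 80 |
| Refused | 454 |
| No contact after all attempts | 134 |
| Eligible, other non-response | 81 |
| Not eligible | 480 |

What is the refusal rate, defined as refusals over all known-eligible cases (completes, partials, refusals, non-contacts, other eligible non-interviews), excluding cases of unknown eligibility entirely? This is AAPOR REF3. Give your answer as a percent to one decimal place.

Num: 454
Denominator: 549 + 80 + 454 + 134 + 81 = 1298
REF3 = 454 / 1298 = 0.3498

35.0%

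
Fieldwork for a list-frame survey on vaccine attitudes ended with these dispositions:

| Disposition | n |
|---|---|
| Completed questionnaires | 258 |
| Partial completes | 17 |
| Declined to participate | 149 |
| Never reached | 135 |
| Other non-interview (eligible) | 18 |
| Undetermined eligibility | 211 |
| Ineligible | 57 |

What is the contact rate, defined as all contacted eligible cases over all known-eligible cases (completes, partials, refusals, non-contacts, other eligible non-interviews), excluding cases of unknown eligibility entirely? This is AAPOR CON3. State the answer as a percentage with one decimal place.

76.6%

Numerator = 258 + 17 + 149 + 18 = 442
Denominator = 258 + 17 + 149 + 135 + 18 = 577
CON3 = 442 / 577 = 0.7660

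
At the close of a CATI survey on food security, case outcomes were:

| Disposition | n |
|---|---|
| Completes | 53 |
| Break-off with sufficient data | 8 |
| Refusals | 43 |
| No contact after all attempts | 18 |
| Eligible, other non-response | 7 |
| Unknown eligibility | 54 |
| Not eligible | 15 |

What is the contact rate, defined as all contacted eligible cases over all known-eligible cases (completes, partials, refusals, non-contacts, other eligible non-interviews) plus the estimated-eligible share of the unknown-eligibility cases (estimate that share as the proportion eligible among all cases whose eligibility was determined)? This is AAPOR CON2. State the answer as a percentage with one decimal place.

62.6%

Num = 53 + 8 + 43 + 7 = 111
Eligible (known) = 53 + 8 + 43 + 18 + 7 = 129
e = 129 / (129 + 15) = 129 / 144 = 0.8958
Eligible share of unknowns = 0.8958 × 54 = 48.37
Base = 129 + 48.37 = 177.37
CON2 = 111 / 177.37 = 0.6258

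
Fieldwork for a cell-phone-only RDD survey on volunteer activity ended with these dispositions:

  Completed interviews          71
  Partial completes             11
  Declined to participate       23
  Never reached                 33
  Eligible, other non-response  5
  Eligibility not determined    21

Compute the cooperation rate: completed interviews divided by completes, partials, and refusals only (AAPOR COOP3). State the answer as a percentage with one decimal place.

67.6%

Num = 71
Base = 71 + 11 + 23 = 105
COOP3 = 71 / 105 = 0.6762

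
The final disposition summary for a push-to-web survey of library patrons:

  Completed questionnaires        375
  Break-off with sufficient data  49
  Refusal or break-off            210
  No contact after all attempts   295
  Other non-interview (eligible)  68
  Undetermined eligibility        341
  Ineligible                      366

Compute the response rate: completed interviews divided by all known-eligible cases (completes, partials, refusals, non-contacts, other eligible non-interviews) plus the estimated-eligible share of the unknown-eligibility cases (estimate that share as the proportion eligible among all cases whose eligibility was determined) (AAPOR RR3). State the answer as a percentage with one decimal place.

Num = 375
Determined eligible = 375 + 49 + 210 + 295 + 68 = 997
e = 997 / (997 + 366) = 997 / 1363 = 0.7315
Eligible share of unknowns = 0.7315 × 341 = 249.44
Base = 997 + 249.44 = 1246.44
RR3 = 375 / 1246.44 = 0.3009

30.1%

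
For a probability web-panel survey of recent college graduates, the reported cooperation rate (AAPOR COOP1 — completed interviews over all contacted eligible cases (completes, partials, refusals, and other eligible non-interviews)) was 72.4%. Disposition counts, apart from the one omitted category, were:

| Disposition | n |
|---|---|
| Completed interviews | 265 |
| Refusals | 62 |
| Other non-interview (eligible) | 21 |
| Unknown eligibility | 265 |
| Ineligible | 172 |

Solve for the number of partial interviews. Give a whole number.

18

COOP1 = 265 / D = 0.724
D = 265 / 0.724 = 366.0
Other denominator terms total 348
partial interviews = 366.0 − 348 ≈ 18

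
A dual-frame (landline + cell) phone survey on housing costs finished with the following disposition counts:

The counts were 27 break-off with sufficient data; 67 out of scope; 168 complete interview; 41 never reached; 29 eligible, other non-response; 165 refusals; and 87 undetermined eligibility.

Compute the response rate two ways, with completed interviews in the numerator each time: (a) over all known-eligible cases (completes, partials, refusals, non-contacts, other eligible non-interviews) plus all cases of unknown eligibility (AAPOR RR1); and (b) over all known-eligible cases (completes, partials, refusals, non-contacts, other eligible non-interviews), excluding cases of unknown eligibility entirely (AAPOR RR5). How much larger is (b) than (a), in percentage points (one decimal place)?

Top → 168
Denom → 168 + 27 + 165 + 41 + 29 + 87 = 517
RR1 = 168 / 517 = 0.3250
Denom → 168 + 27 + 165 + 41 + 29 = 430
RR5 = 168 / 430 = 0.3907
Difference = 39.07 − 32.50 = 6.57 percentage points

6.6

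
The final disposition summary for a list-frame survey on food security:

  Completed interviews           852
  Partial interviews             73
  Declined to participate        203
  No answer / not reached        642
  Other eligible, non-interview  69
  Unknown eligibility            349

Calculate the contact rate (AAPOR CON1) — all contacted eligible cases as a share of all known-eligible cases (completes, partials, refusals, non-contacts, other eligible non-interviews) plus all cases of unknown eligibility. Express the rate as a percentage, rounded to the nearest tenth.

Num → 852 + 73 + 203 + 69 = 1197
Denominator → 852 + 73 + 203 + 642 + 69 + 349 = 2188
CON1 = 1197 / 2188 = 0.5471

54.7%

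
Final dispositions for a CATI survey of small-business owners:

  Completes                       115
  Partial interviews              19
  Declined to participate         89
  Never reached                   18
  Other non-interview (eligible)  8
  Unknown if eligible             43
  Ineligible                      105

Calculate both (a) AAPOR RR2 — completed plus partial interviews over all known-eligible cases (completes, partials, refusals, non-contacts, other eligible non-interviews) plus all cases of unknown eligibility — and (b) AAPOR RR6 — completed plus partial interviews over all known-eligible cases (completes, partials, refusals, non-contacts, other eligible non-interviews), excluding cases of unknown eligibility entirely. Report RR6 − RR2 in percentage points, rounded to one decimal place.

Top: 115 + 19 = 134
Base: 115 + 19 + 89 + 18 + 8 + 43 = 292
RR2 = 134 / 292 = 0.4589
Base: 115 + 19 + 89 + 18 + 8 = 249
RR6 = 134 / 249 = 0.5382
Difference = 53.82 − 45.89 = 7.93 percentage points

7.9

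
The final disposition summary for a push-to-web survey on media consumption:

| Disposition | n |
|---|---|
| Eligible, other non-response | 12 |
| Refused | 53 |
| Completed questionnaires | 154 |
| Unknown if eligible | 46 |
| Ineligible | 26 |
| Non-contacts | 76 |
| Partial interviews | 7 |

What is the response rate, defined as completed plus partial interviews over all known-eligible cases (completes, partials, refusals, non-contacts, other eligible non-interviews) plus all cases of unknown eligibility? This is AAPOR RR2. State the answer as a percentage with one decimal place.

46.3%

Num = 154 + 7 = 161
Denom = 154 + 7 + 53 + 76 + 12 + 46 = 348
RR2 = 161 / 348 = 0.4626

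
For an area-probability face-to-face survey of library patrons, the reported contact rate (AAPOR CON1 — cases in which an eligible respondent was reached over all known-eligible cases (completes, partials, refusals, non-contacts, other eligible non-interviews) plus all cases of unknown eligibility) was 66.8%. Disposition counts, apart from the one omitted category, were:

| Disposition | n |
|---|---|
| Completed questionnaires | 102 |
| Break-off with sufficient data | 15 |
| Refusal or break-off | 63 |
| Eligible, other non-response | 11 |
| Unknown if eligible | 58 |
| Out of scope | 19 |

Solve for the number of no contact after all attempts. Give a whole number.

37

Top = 102 + 15 + 63 + 11 = 191
CON1 = 191 / D = 0.668
D = 191 / 0.668 = 285.9
Remaining denominator categories sum to 249
no contact after all attempts = 285.9 − 249 ≈ 37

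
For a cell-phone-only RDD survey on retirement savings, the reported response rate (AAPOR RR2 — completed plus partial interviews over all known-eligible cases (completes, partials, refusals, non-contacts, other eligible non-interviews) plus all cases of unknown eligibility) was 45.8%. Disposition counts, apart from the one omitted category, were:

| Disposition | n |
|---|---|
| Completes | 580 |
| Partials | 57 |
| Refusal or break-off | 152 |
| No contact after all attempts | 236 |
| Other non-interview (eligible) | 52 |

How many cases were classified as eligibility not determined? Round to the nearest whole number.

Top = 580 + 57 = 637
RR2 = 637 / D = 0.458
D = 637 / 0.458 = 1390.8
Rest of base = 1077
eligibility not determined = 1390.8 − 1077 ≈ 314

314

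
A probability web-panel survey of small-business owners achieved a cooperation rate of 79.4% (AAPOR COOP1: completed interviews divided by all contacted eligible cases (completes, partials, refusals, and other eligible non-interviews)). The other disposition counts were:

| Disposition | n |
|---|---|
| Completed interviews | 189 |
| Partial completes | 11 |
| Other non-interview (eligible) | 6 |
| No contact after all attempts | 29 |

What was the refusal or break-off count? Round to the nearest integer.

COOP1 = 189 / D = 0.794
D = 189 / 0.794 = 238.0
Rest of base = 206
refusal or break-off = 238.0 − 206 ≈ 32

32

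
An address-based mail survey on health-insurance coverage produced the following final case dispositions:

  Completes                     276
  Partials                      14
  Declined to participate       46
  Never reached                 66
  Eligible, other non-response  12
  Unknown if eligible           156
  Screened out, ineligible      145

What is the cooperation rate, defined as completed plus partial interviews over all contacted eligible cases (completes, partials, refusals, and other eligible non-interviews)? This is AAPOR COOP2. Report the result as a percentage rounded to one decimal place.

83.3%

Num: 276 + 14 = 290
Denom: 276 + 14 + 46 + 12 = 348
COOP2 = 290 / 348 = 0.8333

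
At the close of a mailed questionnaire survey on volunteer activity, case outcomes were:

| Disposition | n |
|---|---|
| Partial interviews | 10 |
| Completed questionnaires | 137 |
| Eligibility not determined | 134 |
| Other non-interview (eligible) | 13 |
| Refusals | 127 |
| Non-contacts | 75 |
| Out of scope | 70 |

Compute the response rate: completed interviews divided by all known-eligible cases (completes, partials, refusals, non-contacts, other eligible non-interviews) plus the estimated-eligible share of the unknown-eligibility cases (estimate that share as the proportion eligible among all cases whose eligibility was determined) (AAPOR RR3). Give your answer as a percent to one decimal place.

28.9%

Num → 137
Determined eligible → 137 + 10 + 127 + 75 + 13 = 362
e = 362 / (362 + 70) = 362 / 432 = 0.8380
Eligible share of unknowns → 0.8380 × 134 = 112.29
Denom → 362 + 112.29 = 474.29
RR3 = 137 / 474.29 = 0.2889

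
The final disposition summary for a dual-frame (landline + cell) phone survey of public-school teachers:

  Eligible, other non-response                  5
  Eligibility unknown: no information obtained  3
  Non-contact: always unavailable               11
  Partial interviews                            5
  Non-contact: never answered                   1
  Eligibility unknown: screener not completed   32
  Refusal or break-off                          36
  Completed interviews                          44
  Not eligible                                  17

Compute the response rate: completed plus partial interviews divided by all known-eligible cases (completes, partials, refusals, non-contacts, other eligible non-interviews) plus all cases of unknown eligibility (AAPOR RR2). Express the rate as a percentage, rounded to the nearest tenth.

No contact after all attempts = 1 + 11 = 12
Undetermined eligibility = 32 + 3 = 35
Top: 44 + 5 = 49
Denom: 44 + 5 + 36 + 12 + 5 + 35 = 137
RR2 = 49 / 137 = 0.3577

35.8%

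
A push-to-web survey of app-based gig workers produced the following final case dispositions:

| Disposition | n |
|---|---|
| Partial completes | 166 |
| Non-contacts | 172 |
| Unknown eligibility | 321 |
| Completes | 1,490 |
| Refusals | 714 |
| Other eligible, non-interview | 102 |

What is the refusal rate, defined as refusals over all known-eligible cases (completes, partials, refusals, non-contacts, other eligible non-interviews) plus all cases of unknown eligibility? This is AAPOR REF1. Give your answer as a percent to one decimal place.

24.1%

Numerator = 714
Denominator = 1490 + 166 + 714 + 172 + 102 + 321 = 2965
REF1 = 714 / 2965 = 0.2408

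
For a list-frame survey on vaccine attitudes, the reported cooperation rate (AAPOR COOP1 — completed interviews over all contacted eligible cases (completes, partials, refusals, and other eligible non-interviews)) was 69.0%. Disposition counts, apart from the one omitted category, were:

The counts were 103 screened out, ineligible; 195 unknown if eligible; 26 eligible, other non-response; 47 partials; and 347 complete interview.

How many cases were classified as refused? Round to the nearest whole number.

COOP1 = 347 / D = 0.690
D = 347 / 0.690 = 502.9
Remaining denominator categories sum to 420
refused = 502.9 − 420 ≈ 83

83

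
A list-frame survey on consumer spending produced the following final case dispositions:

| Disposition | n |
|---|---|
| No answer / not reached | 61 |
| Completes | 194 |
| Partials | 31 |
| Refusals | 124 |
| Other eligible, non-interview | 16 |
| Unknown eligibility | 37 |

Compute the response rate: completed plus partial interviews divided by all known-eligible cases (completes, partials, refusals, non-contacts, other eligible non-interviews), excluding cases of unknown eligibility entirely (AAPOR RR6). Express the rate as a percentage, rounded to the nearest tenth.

52.8%

Numerator → 194 + 31 = 225
Denom → 194 + 31 + 124 + 61 + 16 = 426
RR6 = 225 / 426 = 0.5282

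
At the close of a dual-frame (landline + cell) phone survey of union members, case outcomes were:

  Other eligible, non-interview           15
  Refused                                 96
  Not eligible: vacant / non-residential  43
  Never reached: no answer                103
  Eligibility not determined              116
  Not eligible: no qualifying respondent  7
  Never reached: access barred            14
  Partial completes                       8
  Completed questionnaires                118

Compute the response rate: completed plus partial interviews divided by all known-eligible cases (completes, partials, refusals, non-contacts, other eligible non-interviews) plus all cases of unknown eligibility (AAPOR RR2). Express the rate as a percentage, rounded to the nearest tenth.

26.8%

No answer / not reached = 103 + 14 = 117
Not eligible = 7 + 43 = 50
Num = 118 + 8 = 126
Denominator = 118 + 8 + 96 + 117 + 15 + 116 = 470
RR2 = 126 / 470 = 0.2681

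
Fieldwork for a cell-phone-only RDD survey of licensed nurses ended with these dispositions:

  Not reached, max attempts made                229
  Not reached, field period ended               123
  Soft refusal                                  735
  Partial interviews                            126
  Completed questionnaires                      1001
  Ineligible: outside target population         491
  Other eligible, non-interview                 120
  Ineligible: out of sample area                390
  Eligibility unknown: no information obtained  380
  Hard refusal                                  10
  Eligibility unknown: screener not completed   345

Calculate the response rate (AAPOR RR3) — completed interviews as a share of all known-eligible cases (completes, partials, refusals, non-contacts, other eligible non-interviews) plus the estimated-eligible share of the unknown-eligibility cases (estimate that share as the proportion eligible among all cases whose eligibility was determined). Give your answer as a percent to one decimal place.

Declined to participate = 10 + 735 = 745
No contact after all attempts = 123 + 229 = 352
Eligibility not determined = 345 + 380 = 725
Screened out, ineligible = 491 + 390 = 881
Numerator: 1001
Known eligible: 1001 + 126 + 745 + 352 + 120 = 2344
e = 2344 / (2344 + 881) = 2344 / 3225 = 0.7268
Eligible share of unknowns: 0.7268 × 725 = 526.93
Denom: 2344 + 526.93 = 2870.93
RR3 = 1001 / 2870.93 = 0.3487

34.9%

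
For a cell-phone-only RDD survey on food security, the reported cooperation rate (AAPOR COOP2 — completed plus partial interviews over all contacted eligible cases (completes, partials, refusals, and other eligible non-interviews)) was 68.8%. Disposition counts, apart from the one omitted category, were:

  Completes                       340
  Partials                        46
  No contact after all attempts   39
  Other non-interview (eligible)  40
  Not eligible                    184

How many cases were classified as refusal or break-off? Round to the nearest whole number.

135

Numerator → 340 + 46 = 386
COOP2 = 386 / D = 0.688
D = 386 / 0.688 = 561.0
Other denominator terms total 426
refusal or break-off = 561.0 − 426 ≈ 135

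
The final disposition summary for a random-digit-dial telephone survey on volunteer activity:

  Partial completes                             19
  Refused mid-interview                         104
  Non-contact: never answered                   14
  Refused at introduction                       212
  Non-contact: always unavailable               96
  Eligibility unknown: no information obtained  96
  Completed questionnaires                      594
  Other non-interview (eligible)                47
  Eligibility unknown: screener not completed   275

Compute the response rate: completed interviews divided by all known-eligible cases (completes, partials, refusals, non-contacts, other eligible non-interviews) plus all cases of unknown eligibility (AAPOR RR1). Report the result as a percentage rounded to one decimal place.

40.8%

Declined to participate = 212 + 104 = 316
Never reached = 14 + 96 = 110
Unknown eligibility = 275 + 96 = 371
Num = 594
Denominator = 594 + 19 + 316 + 110 + 47 + 371 = 1457
RR1 = 594 / 1457 = 0.4077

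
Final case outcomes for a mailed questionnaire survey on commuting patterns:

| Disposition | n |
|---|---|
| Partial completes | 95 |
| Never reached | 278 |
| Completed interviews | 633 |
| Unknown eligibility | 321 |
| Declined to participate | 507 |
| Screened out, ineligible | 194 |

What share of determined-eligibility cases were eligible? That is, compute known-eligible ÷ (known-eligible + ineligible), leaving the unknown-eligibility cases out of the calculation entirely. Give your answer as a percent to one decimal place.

88.6%

Known eligible → 633 + 95 + 507 + 278 = 1513
e = 1513 / (1513 + 194) = 1513 / 1707 = 0.8864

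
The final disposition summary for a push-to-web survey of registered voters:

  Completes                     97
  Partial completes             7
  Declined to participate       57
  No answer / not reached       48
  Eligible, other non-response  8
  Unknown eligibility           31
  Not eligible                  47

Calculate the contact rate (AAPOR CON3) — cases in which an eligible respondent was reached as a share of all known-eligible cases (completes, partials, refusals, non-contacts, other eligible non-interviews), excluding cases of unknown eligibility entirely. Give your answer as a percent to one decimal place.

77.9%

Top: 97 + 7 + 57 + 8 = 169
Denom: 97 + 7 + 57 + 48 + 8 = 217
CON3 = 169 / 217 = 0.7788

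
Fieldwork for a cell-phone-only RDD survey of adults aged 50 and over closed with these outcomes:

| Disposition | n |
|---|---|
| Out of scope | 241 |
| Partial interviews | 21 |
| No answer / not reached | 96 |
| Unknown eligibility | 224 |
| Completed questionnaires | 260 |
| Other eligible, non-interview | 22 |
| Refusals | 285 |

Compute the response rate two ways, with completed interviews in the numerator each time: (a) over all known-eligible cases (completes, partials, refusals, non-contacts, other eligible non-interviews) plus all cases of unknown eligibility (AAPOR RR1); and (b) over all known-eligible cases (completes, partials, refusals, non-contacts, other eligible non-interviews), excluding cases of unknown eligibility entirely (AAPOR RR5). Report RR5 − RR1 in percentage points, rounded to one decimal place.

Top: 260
Denominator: 260 + 21 + 285 + 96 + 22 + 224 = 908
RR1 = 260 / 908 = 0.2863
Denominator: 260 + 21 + 285 + 96 + 22 = 684
RR5 = 260 / 684 = 0.3801
Difference = 38.01 − 28.63 = 9.38 percentage points

9.4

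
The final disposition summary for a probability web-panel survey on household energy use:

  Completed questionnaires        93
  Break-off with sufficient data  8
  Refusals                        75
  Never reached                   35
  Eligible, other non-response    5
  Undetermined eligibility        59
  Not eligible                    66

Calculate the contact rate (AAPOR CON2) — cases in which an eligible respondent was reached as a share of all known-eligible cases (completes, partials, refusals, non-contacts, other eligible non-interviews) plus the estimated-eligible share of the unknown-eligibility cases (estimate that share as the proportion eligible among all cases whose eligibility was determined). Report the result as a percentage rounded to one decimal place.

69.3%

Num: 93 + 8 + 75 + 5 = 181
Eligible (known): 93 + 8 + 75 + 35 + 5 = 216
e = 216 / (216 + 66) = 216 / 282 = 0.7660
Estimated eligible among unknowns: 0.7660 × 59 = 45.19
Denom: 216 + 45.19 = 261.19
CON2 = 181 / 261.19 = 0.6930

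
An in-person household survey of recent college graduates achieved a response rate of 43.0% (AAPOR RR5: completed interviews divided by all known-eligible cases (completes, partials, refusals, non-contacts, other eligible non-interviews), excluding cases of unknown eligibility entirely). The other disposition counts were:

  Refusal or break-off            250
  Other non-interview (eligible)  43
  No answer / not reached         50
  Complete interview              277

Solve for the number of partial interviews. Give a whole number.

RR5 = 277 / D = 0.430
D = 277 / 0.430 = 644.2
Rest of base = 620
partial interviews = 644.2 − 620 ≈ 24

24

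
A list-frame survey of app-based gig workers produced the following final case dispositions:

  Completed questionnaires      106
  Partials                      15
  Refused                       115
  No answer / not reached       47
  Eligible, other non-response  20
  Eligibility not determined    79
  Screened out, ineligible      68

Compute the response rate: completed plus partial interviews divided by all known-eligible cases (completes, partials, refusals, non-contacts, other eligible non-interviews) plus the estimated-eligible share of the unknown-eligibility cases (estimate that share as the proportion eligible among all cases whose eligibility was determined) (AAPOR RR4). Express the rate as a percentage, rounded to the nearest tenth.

Top: 106 + 15 = 121
Known eligible: 106 + 15 + 115 + 47 + 20 = 303
e = 303 / (303 + 68) = 303 / 371 = 0.8167
Eligible share of unknowns: 0.8167 × 79 = 64.52
Base: 303 + 64.52 = 367.52
RR4 = 121 / 367.52 = 0.3292

32.9%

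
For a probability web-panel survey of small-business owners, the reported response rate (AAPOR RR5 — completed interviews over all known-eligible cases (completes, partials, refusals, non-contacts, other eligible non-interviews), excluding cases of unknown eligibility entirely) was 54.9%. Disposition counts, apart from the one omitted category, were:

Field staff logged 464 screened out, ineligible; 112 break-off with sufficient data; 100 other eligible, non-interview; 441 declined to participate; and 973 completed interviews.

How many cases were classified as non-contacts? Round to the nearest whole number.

146

RR5 = 973 / D = 0.549
D = 973 / 0.549 = 1772.3
Other denominator terms total 1626
non-contacts = 1772.3 − 1626 ≈ 146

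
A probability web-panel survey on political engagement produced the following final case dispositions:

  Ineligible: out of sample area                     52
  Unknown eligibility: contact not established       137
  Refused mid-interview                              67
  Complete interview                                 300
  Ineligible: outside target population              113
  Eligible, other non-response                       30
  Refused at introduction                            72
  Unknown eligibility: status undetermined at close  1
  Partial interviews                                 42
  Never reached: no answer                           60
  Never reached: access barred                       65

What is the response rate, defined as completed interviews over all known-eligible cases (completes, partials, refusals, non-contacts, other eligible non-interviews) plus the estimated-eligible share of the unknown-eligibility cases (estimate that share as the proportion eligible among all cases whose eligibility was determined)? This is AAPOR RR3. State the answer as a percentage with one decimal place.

40.2%

Declined to participate = 72 + 67 = 139
No answer / not reached = 60 + 65 = 125
Unknown eligibility = 137 + 1 = 138
Not eligible = 113 + 52 = 165
Numerator: 300
Eligible (known): 300 + 42 + 139 + 125 + 30 = 636
e = 636 / (636 + 165) = 636 / 801 = 0.7940
Eligible share of unknowns: 0.7940 × 138 = 109.57
Denom: 636 + 109.57 = 745.57
RR3 = 300 / 745.57 = 0.4024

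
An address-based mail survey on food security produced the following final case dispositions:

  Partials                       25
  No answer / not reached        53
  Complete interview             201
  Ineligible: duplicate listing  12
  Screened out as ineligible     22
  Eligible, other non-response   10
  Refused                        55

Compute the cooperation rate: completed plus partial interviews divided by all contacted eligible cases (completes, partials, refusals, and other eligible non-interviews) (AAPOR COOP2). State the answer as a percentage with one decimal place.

77.7%

Not eligible = 22 + 12 = 34
Num → 201 + 25 = 226
Denominator → 201 + 25 + 55 + 10 = 291
COOP2 = 226 / 291 = 0.7766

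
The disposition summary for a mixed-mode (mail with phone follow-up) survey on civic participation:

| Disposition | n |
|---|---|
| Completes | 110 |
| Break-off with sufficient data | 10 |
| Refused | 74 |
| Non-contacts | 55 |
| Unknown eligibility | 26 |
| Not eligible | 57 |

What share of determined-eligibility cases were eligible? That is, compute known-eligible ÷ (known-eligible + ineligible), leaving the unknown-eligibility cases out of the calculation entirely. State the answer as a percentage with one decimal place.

81.4%

Known eligible: 110 + 10 + 74 + 55 = 249
e = 249 / (249 + 57) = 249 / 306 = 0.8137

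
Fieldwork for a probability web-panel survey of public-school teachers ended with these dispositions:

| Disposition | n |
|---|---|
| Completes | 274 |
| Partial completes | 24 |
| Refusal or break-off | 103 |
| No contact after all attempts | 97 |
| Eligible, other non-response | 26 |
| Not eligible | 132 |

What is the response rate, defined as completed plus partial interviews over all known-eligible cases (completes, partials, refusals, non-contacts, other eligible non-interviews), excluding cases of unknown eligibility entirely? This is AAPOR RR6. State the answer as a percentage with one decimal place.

56.9%

Top = 274 + 24 = 298
Denom = 274 + 24 + 103 + 97 + 26 = 524
RR6 = 298 / 524 = 0.5687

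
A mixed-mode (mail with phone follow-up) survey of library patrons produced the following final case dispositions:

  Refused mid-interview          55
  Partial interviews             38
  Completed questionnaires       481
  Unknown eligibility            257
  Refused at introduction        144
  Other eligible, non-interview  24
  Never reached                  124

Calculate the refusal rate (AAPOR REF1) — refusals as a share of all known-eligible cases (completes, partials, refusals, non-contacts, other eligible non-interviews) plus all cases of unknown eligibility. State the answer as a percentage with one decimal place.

Refusals = 144 + 55 = 199
Top = 199
Denom = 481 + 38 + 199 + 124 + 24 + 257 = 1123
REF1 = 199 / 1123 = 0.1772

17.7%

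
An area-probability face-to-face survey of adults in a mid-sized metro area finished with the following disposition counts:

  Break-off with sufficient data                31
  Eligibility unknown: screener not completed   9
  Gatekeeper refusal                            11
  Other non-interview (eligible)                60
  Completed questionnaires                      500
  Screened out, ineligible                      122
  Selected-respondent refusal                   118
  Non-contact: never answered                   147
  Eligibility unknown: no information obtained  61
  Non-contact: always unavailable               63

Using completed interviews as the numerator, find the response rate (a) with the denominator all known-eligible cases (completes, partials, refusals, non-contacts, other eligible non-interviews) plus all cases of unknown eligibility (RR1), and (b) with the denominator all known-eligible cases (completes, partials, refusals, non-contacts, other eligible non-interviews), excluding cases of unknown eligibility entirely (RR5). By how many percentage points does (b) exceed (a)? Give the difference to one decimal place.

Refusal or break-off = 11 + 118 = 129
Never reached = 147 + 63 = 210
Eligibility not determined = 9 + 61 = 70
Numerator = 500
Denominator = 500 + 31 + 129 + 210 + 60 + 70 = 1000
RR1 = 500 / 1000 = 0.5000
Denominator = 500 + 31 + 129 + 210 + 60 = 930
RR5 = 500 / 930 = 0.5376
Difference = 53.76 − 50.00 = 3.76 percentage points

3.8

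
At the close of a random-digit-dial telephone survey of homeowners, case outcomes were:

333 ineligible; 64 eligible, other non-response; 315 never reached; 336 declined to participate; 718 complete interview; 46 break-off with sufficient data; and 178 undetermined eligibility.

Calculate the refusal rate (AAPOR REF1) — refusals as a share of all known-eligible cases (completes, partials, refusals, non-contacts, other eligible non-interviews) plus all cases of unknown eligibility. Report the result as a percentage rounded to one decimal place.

Num → 336
Denom → 718 + 46 + 336 + 315 + 64 + 178 = 1657
REF1 = 336 / 1657 = 0.2028

20.3%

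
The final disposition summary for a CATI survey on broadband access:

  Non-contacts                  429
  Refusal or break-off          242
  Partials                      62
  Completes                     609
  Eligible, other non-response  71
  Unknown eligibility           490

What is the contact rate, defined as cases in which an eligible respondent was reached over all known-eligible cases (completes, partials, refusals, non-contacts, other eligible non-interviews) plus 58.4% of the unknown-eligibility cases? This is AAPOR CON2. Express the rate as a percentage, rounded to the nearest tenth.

57.9%

Numerator → 609 + 62 + 242 + 71 = 984
Known eligible → 609 + 62 + 242 + 429 + 71 = 1413
Eligible share of unknowns → 0.5840 × 490 = 286.16
Denom → 1413 + 286.16 = 1699.16
CON2 = 984 / 1699.16 = 0.5791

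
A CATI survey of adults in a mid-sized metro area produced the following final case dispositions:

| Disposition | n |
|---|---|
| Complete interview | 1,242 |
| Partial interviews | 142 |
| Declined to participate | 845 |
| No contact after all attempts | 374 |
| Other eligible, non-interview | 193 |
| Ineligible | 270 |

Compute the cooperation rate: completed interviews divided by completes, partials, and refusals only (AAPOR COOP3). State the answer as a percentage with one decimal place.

Num → 1242
Denominator → 1242 + 142 + 845 = 2229
COOP3 = 1242 / 2229 = 0.5572

55.7%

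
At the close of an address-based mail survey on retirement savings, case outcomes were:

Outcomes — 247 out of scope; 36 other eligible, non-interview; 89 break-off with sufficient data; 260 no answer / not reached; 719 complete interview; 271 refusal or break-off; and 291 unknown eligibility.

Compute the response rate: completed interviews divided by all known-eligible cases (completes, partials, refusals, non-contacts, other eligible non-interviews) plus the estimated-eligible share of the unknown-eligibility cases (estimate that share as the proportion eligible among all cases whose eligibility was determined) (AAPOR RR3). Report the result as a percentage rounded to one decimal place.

Top: 719
Determined eligible: 719 + 89 + 271 + 260 + 36 = 1375
e = 1375 / (1375 + 247) = 1375 / 1622 = 0.8477
Eligible share of unknowns: 0.8477 × 291 = 246.68
Denom: 1375 + 246.68 = 1621.68
RR3 = 719 / 1621.68 = 0.4434

44.3%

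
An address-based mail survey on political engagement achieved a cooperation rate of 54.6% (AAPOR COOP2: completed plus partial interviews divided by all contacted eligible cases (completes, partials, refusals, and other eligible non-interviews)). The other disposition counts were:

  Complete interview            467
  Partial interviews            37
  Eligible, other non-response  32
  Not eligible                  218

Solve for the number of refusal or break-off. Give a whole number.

Num = 467 + 37 = 504
COOP2 = 504 / D = 0.546
D = 504 / 0.546 = 923.1
Rest of base = 536
refusal or break-off = 923.1 − 536 ≈ 387

387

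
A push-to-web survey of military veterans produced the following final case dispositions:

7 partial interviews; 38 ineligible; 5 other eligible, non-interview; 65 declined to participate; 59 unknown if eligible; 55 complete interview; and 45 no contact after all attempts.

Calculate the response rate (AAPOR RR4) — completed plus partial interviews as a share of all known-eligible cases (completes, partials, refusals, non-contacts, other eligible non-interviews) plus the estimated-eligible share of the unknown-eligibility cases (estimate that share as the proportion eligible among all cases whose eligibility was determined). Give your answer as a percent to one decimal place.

27.5%

Top: 55 + 7 = 62
Eligible (known): 55 + 7 + 65 + 45 + 5 = 177
e = 177 / (177 + 38) = 177 / 215 = 0.8233
Eligible share of unknowns: 0.8233 × 59 = 48.57
Denom: 177 + 48.57 = 225.57
RR4 = 62 / 225.57 = 0.2749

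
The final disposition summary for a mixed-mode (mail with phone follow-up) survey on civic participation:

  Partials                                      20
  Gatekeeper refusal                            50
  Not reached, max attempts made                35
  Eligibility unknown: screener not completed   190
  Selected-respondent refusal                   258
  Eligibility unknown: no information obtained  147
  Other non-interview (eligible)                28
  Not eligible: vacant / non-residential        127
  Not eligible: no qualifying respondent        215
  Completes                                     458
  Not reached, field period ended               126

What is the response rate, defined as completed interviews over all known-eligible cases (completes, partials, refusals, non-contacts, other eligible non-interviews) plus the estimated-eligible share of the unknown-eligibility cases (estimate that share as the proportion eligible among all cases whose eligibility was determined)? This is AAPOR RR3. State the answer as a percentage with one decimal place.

37.4%

Refused = 50 + 258 = 308
No answer / not reached = 126 + 35 = 161
Undetermined eligibility = 190 + 147 = 337
Screened out, ineligible = 215 + 127 = 342
Top: 458
Eligible (known): 458 + 20 + 308 + 161 + 28 = 975
e = 975 / (975 + 342) = 975 / 1317 = 0.7403
e × U: 0.7403 × 337 = 249.48
Denominator: 975 + 249.48 = 1224.48
RR3 = 458 / 1224.48 = 0.3740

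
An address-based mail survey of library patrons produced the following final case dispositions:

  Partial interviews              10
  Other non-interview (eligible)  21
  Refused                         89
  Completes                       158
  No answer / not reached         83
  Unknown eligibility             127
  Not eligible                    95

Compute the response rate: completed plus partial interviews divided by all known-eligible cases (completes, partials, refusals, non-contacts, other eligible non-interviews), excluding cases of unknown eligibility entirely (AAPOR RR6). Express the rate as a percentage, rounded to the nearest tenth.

Num: 158 + 10 = 168
Denom: 158 + 10 + 89 + 83 + 21 = 361
RR6 = 168 / 361 = 0.4654

46.5%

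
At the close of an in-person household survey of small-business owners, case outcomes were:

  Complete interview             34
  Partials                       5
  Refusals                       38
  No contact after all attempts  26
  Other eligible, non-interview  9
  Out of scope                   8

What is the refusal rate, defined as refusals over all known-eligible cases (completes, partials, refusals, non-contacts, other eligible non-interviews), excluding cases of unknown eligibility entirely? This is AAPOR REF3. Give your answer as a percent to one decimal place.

Numerator → 38
Denom → 34 + 5 + 38 + 26 + 9 = 112
REF3 = 38 / 112 = 0.3393

33.9%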